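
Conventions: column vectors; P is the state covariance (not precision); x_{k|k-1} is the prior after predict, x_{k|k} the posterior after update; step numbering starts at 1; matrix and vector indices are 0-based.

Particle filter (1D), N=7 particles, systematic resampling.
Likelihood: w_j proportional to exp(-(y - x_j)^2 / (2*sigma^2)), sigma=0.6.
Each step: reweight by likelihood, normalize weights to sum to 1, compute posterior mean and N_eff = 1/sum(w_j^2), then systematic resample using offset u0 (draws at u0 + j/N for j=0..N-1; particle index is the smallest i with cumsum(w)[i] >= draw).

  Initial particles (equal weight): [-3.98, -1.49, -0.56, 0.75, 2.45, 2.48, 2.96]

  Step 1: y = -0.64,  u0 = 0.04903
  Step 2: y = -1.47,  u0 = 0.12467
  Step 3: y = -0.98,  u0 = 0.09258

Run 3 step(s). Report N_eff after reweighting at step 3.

step 1: w=[0.0000, 0.2571, 0.6950, 0.0479, 0.0000, 0.0000, 0.0000]  mean=-0.7363  Neff=1.8135  idx=[1, 1, 2, 2, 2, 2, 2]
step 2: w=[0.2790, 0.2790, 0.0884, 0.0884, 0.0884, 0.0884, 0.0884]  mean=-1.0790  Neff=5.1341  idx=[0, 0, 1, 1, 3, 5, 6]
step 3: w=[0.1357, 0.1357, 0.1357, 0.1357, 0.1524, 0.1524, 0.1524]  mean=-1.0648  Neff=6.9766  idx=[0, 1, 2, 3, 4, 5, 6]

N_eff = 6.9766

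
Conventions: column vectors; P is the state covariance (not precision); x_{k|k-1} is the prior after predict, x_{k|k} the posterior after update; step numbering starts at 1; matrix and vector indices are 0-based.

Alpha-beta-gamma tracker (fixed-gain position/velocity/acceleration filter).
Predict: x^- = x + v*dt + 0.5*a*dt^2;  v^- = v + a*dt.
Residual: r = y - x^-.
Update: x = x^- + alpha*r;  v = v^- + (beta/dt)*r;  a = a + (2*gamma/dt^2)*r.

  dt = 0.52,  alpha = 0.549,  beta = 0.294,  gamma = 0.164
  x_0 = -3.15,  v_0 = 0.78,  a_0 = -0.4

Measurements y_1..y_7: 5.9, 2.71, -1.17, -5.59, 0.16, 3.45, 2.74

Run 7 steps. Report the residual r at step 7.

resid = 11.1075

step 1: x_pred=-2.7985  r=8.6985  x^+=1.9770  v^+=5.4900  a^+=10.1514
step 2: x_pred=6.2042  r=-3.4942  x^+=4.2859  v^+=8.7931  a^+=5.9128
step 3: x_pred=9.6577  r=-10.8277  x^+=3.7133  v^+=5.7460  a^+=-7.2214
step 4: x_pred=5.7249  r=-11.3149  x^+=-0.4870  v^+=-4.4064  a^+=-20.9466
step 5: x_pred=-5.6103  r=5.7703  x^+=-2.4424  v^+=-12.0362  a^+=-13.9471
step 6: x_pred=-10.5869  r=14.0369  x^+=-2.8806  v^+=-11.3524  a^+=3.0799
step 7: x_pred=-8.3675  r=11.1075  x^+=-2.2695  v^+=-3.4709  a^+=16.5535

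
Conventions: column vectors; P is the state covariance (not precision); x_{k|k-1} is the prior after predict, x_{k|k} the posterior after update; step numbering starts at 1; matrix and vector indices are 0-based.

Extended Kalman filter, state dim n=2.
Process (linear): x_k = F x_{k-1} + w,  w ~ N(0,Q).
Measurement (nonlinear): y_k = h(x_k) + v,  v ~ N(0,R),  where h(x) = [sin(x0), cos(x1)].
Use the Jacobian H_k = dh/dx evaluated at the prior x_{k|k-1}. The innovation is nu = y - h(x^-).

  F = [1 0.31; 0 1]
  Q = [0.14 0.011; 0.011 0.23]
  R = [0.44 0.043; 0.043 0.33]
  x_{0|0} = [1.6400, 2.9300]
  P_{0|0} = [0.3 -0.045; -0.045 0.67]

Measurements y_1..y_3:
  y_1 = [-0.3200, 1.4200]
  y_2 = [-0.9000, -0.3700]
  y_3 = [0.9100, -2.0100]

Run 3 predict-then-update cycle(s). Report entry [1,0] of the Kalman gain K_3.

step 1: x^-=[2.5483, 2.9300]  P^-=[0.4765 0.1737; 0.1737 0.9000]  H_jac=[-0.8291 0.0000; 0.0000 -0.2100]  S=[0.7675 0.0732; 0.0732 0.3697]  K=[-0.5150 0.0034; -0.1415 -0.4832]  nu=[-0.8791, 2.3977]  x^+=[3.0091, 1.8958]  P^+=[0.2731 0.1002; 0.1002 0.7883]
step 2: x^-=[3.5968, 1.8958]  P^-=[0.5510 0.3555; 0.3555 1.0183]  H_jac=[-0.8982 0.0000; 0.0000 -0.9477]  S=[0.8845 0.3456; 0.3456 1.2445]  K=[-0.5090 -0.1294; -0.0651 -0.7573]  nu=[-0.4603, -0.0507]  x^+=[3.8377, 1.9641]  P^+=[0.2555 0.0681; 0.0681 0.2667]
step 3: x^-=[4.4466, 1.9641]  P^-=[0.4634 0.1618; 0.1618 0.4967]  H_jac=[-0.2627 0.0000; 0.0000 -0.9236]  S=[0.4720 0.0823; 0.0823 0.7537]  K=[-0.2277 -0.1734; 0.0163 -0.6104]  nu=[1.8749, -1.6267]  x^+=[4.3018, 2.9877]  P^+=[0.4098 0.0726; 0.0726 0.2173]

K[1,0] = 0.0163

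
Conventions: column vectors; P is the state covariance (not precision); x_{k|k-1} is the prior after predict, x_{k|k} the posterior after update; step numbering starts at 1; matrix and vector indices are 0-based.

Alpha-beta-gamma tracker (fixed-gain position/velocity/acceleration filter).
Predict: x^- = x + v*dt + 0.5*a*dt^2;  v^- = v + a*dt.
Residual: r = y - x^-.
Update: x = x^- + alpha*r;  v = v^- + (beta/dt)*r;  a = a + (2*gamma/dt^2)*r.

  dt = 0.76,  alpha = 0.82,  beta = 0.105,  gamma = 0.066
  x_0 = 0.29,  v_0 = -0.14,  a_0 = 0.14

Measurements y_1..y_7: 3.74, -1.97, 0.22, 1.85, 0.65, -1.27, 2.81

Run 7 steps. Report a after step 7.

a_post = 0.2719

step 1: x_pred=0.2240  r=3.5160  x^+=3.1071  v^+=0.4522  a^+=0.9435
step 2: x_pred=3.7233  r=-5.6933  x^+=-0.9452  v^+=0.3827  a^+=-0.3576
step 3: x_pred=-0.7577  r=0.9777  x^+=0.0440  v^+=0.2460  a^+=-0.1342
step 4: x_pred=0.1922  r=1.6578  x^+=1.5516  v^+=0.3731  a^+=0.2447
step 5: x_pred=1.9058  r=-1.2558  x^+=0.8760  v^+=0.3855  a^+=-0.0423
step 6: x_pred=1.1568  r=-2.4268  x^+=-0.8332  v^+=0.0181  a^+=-0.5969
step 7: x_pred=-0.9918  r=3.8018  x^+=2.1257  v^+=0.0897  a^+=0.2719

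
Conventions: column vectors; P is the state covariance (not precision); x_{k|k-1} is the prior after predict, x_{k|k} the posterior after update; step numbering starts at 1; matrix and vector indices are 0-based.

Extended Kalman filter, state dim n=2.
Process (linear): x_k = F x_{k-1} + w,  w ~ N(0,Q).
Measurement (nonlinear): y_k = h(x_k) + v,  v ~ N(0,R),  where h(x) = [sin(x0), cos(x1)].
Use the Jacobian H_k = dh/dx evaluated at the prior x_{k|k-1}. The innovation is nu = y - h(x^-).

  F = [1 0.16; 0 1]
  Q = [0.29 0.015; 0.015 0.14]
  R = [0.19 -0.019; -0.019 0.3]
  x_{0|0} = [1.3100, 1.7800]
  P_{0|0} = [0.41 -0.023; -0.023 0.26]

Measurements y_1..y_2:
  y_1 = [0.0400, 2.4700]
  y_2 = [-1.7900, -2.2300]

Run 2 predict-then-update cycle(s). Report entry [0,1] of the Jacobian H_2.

step 1: x^-=[1.5948, 1.7800]  P^-=[0.6993 0.0336; 0.0336 0.4000]  H_jac=[-0.0240 0.0000; 0.0000 -0.9782]  S=[0.1904 -0.0182; -0.0182 0.6827]  K=[-0.0930 -0.0506; -0.0592 -0.5747]  nu=[-0.9597, 2.6777]  x^+=[1.5485, 0.2980]  P^+=[0.6961 0.0137; 0.0137 0.1751]
step 2: x^-=[1.5962, 0.2980]  P^-=[0.9949 0.0567; 0.0567 0.3151]  H_jac=[-0.0254 0.0000; 0.0000 -0.2936]  S=[0.1906 -0.0186; -0.0186 0.3272]  K=[-0.1382 -0.0588; -0.0353 -0.2848]  nu=[-2.7897, -3.1859]  x^+=[2.1690, 1.3039]  P^+=[0.9905 0.0511; 0.0511 0.2887]

H_jac[0,1] = 0.0000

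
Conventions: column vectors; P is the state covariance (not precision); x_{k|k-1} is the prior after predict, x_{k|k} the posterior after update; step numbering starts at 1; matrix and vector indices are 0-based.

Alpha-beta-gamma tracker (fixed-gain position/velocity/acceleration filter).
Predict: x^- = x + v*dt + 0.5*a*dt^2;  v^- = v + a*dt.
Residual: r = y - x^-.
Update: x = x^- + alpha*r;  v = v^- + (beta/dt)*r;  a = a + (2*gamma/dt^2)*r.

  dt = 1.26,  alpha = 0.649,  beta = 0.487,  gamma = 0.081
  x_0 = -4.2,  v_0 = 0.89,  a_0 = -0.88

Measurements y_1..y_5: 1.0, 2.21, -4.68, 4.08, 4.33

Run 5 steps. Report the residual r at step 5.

step 1: x_pred=-3.7771  r=4.7771  x^+=-0.6768  v^+=1.6276  a^+=-0.3925
step 2: x_pred=1.0624  r=1.1476  x^+=1.8072  v^+=1.5766  a^+=-0.2754
step 3: x_pred=3.5750  r=-8.2550  x^+=-1.7825  v^+=-1.9611  a^+=-1.1178
step 4: x_pred=-5.1408  r=9.2208  x^+=0.8435  v^+=0.1944  a^+=-0.1769
step 5: x_pred=0.9480  r=3.3820  x^+=3.1429  v^+=1.2787  a^+=0.1682

resid = 3.3820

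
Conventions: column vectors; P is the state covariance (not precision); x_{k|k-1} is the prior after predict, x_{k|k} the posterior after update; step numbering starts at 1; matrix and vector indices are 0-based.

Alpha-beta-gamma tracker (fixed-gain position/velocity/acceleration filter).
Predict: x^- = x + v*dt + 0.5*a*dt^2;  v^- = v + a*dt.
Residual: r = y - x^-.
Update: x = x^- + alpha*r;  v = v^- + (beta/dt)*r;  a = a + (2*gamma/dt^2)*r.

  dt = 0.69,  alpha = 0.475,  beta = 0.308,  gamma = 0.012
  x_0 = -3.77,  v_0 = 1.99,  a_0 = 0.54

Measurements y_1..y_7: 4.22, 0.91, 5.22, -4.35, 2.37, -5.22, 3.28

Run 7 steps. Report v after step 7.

step 1: x_pred=-2.2684  r=6.4884  x^+=0.8136  v^+=5.2589  a^+=0.8671
step 2: x_pred=4.6486  r=-3.7386  x^+=2.8728  v^+=4.1883  a^+=0.6786
step 3: x_pred=5.9242  r=-0.7042  x^+=5.5897  v^+=4.3422  a^+=0.6431
step 4: x_pred=8.7389  r=-13.0889  x^+=2.5217  v^+=-1.0567  a^+=-0.0167
step 5: x_pred=1.7886  r=0.5814  x^+=2.0648  v^+=-0.8087  a^+=0.0126
step 6: x_pred=1.5098  r=-6.7298  x^+=-1.6869  v^+=-3.8040  a^+=-0.3266
step 7: x_pred=-4.3894  r=7.6694  x^+=-0.7464  v^+=-0.6059  a^+=0.0600

v_post = -0.6059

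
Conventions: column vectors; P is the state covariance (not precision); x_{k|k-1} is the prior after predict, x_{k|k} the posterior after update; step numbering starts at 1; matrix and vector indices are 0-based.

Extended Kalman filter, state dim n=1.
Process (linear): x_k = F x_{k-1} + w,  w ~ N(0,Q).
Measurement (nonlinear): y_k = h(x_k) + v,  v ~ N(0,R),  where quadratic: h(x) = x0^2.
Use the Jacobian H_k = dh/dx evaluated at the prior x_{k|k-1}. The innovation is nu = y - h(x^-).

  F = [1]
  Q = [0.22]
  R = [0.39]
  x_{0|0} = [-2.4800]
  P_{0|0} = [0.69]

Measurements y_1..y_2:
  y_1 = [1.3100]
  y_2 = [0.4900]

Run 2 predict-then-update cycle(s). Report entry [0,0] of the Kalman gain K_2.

step 1: x^-=[-2.4800]  P^-=[0.9100]  H_jac=[-4.9600]  S=[22.7775]  K=[-0.1982]  nu=[-4.8404]  x^+=[-1.5208]  P^+=[0.0156]
step 2: x^-=[-1.5208]  P^-=[0.2356]  H_jac=[-3.0416]  S=[2.5695]  K=[-0.2789]  nu=[-1.8229]  x^+=[-1.0125]  P^+=[0.0358]

K[0,0] = -0.2789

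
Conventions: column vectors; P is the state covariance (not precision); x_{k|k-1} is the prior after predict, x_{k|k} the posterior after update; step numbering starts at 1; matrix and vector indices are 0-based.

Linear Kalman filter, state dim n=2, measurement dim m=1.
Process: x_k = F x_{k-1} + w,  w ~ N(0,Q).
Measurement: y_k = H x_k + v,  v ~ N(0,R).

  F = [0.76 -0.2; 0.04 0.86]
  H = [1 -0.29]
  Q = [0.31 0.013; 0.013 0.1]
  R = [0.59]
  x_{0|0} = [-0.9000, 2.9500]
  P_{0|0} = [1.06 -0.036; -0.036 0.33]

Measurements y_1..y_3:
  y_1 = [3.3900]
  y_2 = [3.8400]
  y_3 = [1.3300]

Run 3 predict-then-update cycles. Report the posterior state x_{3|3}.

x_post = [1.6987, 1.4187]

step 1: x^-=[-1.2740, 2.5010]  P^-=[0.9464 -0.0348; -0.0348 0.3433]  S=[1.5854]  K=[0.6033; -0.0847]  nu=[5.3893]  x^+=[1.9773, 2.0444]  P^+=[0.3694 0.0463; 0.0463 0.3319]
step 2: x^-=[1.0939, 1.8373]  P^-=[0.5226 -0.0030; -0.0030 0.3493]  S=[1.1437]  K=[0.4577; -0.0912]  nu=[3.2789]  x^+=[2.5946, 1.5383]  P^+=[0.2830 0.0447; 0.0447 0.3397]
step 3: x^-=[1.6642, 1.4267]  P^-=[0.4735 -0.0080; -0.0080 0.3548]  S=[1.0979]  K=[0.4333; -0.1010]  nu=[0.0795]  x^+=[1.6987, 1.4187]  P^+=[0.2673 0.0401; 0.0401 0.3436]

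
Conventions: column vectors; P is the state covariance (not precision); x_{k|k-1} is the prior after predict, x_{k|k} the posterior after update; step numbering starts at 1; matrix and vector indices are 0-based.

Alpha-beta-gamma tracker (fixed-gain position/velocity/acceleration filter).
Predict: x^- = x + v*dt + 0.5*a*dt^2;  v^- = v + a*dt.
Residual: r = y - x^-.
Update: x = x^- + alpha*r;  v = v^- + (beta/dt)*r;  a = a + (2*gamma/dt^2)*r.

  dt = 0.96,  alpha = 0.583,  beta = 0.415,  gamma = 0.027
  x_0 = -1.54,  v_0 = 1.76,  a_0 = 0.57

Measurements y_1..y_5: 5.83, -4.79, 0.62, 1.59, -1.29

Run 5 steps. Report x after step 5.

step 1: x_pred=0.4123  r=5.4177  x^+=3.5708  v^+=4.6492  a^+=0.8874
step 2: x_pred=8.4430  r=-13.2330  x^+=0.7282  v^+=-0.2193  a^+=0.1121
step 3: x_pred=0.5693  r=0.0507  x^+=0.5988  v^+=-0.0898  a^+=0.1150
step 4: x_pred=0.5656  r=1.0244  x^+=1.1628  v^+=0.4635  a^+=0.1751
step 5: x_pred=1.6884  r=-2.9784  x^+=-0.0480  v^+=-0.6560  a^+=0.0006

x_post = -0.0480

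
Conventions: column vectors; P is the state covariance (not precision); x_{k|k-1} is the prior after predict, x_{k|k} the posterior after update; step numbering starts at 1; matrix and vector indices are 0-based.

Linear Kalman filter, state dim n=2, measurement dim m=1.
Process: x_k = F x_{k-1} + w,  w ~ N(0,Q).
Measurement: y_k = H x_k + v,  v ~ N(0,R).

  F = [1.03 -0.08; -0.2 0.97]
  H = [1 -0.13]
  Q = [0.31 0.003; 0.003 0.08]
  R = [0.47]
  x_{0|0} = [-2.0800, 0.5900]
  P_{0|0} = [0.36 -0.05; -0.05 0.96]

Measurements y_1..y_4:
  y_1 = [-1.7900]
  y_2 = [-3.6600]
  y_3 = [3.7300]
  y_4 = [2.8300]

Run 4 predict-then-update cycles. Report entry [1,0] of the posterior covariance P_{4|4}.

step 1: x^-=[-2.1896, 0.9883]  P^-=[0.7063 -0.1964; -0.1964 1.0171]  S=[1.2446]  K=[0.5880; -0.2641]  nu=[0.5281]  x^+=[-1.8791, 0.8489]  P^+=[0.2760 -0.0032; -0.0032 0.9303]
step 2: x^-=[-2.0034, 1.1992]  P^-=[0.6092 -0.1293; -0.1293 0.9676]  S=[1.1292]  K=[0.5544; -0.2259]  nu=[-1.5007]  x^+=[-2.8354, 1.5382]  P^+=[0.2622 0.0121; 0.0121 0.9100]
step 3: x^-=[-3.0435, 2.0591]  P^-=[0.5919 -0.1093; -0.1093 0.9420]  S=[1.1063]  K=[0.5479; -0.2095]  nu=[7.0412]  x^+=[0.8145, 0.5841]  P^+=[0.2598 0.0177; 0.0177 0.8934]
step 4: x^-=[0.7922, 0.4037]  P^-=[0.5884 -0.1019; -0.1019 0.9242]  S=[1.1006]  K=[0.5467; -0.2017]  nu=[2.0903]  x^+=[1.9350, -0.0180]  P^+=[0.2595 0.0195; 0.0195 0.8794]

P_post[1,0] = 0.0195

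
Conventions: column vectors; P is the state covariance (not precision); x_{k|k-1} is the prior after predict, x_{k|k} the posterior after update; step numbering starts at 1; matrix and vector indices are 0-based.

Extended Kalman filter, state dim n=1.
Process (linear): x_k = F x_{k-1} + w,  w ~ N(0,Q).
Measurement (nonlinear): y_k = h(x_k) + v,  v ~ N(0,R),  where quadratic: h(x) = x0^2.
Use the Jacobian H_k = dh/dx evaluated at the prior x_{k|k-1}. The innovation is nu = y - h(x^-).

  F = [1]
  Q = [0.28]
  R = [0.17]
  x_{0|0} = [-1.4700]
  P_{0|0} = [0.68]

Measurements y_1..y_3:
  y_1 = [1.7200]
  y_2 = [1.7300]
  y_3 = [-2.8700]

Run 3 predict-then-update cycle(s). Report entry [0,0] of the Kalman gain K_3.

step 1: x^-=[-1.4700]  P^-=[0.9600]  H_jac=[-2.9400]  S=[8.4679]  K=[-0.3333]  nu=[-0.4409]  x^+=[-1.3230]  P^+=[0.0193]
step 2: x^-=[-1.3230]  P^-=[0.2993]  H_jac=[-2.6461]  S=[2.2654]  K=[-0.3496]  nu=[-0.0204]  x^+=[-1.3159]  P^+=[0.0225]
step 3: x^-=[-1.3159]  P^-=[0.3025]  H_jac=[-2.6318]  S=[2.2649]  K=[-0.3514]  nu=[-4.6016]  x^+=[0.3013]  P^+=[0.0227]

K[0,0] = -0.3514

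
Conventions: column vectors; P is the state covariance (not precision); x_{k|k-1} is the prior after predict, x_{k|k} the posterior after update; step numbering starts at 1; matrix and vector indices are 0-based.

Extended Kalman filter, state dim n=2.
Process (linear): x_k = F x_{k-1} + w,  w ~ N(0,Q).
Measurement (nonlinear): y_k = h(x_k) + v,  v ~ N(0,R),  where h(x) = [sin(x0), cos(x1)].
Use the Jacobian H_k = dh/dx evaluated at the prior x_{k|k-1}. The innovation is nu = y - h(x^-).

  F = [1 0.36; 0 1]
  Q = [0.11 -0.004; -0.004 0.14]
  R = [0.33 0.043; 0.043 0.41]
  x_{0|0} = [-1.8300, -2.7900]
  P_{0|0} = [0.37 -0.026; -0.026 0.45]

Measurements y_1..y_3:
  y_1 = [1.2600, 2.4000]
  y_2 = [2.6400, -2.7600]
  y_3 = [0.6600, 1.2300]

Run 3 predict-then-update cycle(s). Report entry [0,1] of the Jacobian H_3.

H_jac[0,1] = 0.0000

step 1: x^-=[-2.8344, -2.7900]  P^-=[0.5196 0.1320; 0.1320 0.5900]  H_jac=[-0.9532 0.0000; 0.0000 0.3444]  S=[0.8021 -0.0003; -0.0003 0.4800]  K=[-0.6174 0.0943; -0.1567 0.4232]  nu=[1.5624, 3.3388]  x^+=[-3.4843, -1.6217]  P^+=[0.2095 0.0352; 0.0352 0.4843]
step 2: x^-=[-4.0681, -1.6217]  P^-=[0.4076 0.2055; 0.2055 0.6243]  H_jac=[-0.6006 0.0000; 0.0000 0.9987]  S=[0.4770 -0.0803; -0.0803 1.0327]  K=[-0.4861 0.1610; -0.1592 0.5914]  nu=[1.8405, -2.7091]  x^+=[-5.3988, -3.5169]  P^+=[0.2556 0.0451; 0.0451 0.2359]
step 3: x^-=[-6.6649, -3.5169]  P^-=[0.4286 0.1261; 0.1261 0.3759]  H_jac=[0.9280 0.0000; 0.0000 -0.3665]  S=[0.6992 0.0001; 0.0001 0.4605]  K=[0.5690 -0.1005; 0.1674 -0.2993]  nu=[1.0325, 2.1604]  x^+=[-6.2945, -3.9906]  P^+=[0.1977 0.0457; 0.0457 0.3151]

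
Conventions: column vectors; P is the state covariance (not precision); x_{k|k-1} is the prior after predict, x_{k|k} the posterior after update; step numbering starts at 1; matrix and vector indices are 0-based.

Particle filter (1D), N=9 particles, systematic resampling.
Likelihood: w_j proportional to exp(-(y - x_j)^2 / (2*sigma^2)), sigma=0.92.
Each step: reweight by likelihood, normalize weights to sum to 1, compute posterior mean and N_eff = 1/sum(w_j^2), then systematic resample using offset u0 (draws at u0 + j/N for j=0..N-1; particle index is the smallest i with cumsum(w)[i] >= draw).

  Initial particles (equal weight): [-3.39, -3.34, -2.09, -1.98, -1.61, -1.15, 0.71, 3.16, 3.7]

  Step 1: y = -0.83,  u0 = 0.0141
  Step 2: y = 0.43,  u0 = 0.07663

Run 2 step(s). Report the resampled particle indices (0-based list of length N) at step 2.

step 1: w=[0.0075, 0.0087, 0.1408, 0.1647, 0.2511, 0.3386, 0.0886, 0.0000, 0.0000]  mean=-1.4054  Neff=4.2989  idx=[1, 2, 3, 4, 4, 4, 5, 5, 5]
step 2: w=[0.0002, 0.0235, 0.0324, 0.0856, 0.0856, 0.0856, 0.2290, 0.2290, 0.2290]  mean=-1.3176  Neff=5.5272  idx=[3, 4, 5, 6, 6, 7, 7, 8, 8]

resampled_idx = [3, 4, 5, 6, 6, 7, 7, 8, 8]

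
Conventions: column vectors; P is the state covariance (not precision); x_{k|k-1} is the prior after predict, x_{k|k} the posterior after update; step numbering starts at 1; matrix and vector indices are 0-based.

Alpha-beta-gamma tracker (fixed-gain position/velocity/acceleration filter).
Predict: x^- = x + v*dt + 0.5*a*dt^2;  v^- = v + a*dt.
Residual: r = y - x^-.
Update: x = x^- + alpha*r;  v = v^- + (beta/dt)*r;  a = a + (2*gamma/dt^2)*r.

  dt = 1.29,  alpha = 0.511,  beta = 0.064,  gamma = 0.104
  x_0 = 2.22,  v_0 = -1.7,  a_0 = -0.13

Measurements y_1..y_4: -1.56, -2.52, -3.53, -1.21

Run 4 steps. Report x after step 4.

step 1: x_pred=-0.0812  r=-1.4788  x^+=-0.8369  v^+=-1.9411  a^+=-0.3148
step 2: x_pred=-3.6028  r=1.0828  x^+=-3.0495  v^+=-2.2935  a^+=-0.1795
step 3: x_pred=-6.1575  r=2.6275  x^+=-4.8148  v^+=-2.3947  a^+=0.1489
step 4: x_pred=-7.7801  r=6.5701  x^+=-4.4228  v^+=-1.8766  a^+=0.9701

x_post = -4.4228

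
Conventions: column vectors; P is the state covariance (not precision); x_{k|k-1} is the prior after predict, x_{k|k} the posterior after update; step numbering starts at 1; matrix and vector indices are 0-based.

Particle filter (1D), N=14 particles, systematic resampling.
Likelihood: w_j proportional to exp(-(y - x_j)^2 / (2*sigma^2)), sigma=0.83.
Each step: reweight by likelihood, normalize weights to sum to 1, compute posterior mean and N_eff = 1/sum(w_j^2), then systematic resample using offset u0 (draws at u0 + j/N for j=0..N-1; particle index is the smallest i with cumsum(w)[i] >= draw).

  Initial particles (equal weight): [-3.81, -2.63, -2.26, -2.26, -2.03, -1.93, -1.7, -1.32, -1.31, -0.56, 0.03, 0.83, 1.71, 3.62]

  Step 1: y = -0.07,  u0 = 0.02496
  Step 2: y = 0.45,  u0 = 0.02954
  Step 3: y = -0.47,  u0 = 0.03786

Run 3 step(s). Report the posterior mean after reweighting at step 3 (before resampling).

post_mean = -0.1505

step 1: w=[0.0000, 0.0025, 0.0088, 0.0088, 0.0176, 0.0232, 0.0416, 0.0920, 0.0937, 0.2403, 0.2839, 0.1589, 0.0287, 0.0000]  mean=-0.3868  Neff=5.4227  idx=[4, 6, 7, 8, 9, 9, 9, 9, 10, 10, 10, 10, 11, 11]
step 2: w=[0.0015, 0.0047, 0.0138, 0.0141, 0.0637, 0.0637, 0.0637, 0.0637, 0.1176, 0.1176, 0.1176, 0.1176, 0.1203, 0.1203]  mean=0.0234  Neff=9.9086  idx=[3, 5, 6, 7, 8, 8, 9, 10, 10, 11, 11, 12, 13, 13]
step 3: w=[0.0582, 0.0965, 0.0965, 0.0965, 0.0810, 0.0810, 0.0810, 0.0810, 0.0810, 0.0810, 0.0810, 0.0285, 0.0285, 0.0285]  mean=-0.1505  Neff=12.5524  idx=[0, 1, 2, 3, 3, 4, 5, 6, 7, 8, 8, 9, 10, 12]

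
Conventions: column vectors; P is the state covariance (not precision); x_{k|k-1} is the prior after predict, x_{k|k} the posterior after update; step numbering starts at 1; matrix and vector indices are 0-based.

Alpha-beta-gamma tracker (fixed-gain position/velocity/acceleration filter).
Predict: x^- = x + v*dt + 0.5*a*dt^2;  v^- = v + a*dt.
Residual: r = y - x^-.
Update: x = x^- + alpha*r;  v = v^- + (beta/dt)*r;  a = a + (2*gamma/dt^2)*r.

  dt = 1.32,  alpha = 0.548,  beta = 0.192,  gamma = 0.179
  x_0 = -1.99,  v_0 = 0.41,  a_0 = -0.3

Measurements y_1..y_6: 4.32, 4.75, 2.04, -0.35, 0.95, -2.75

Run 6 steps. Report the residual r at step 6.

resid = -0.8057

step 1: x_pred=-1.7102  r=6.0302  x^+=1.5944  v^+=0.8911  a^+=0.9390
step 2: x_pred=3.5887  r=1.1613  x^+=4.2251  v^+=2.2995  a^+=1.1776
step 3: x_pred=8.2863  r=-6.2463  x^+=4.8633  v^+=2.9453  a^+=-0.1058
step 4: x_pred=8.6590  r=-9.0090  x^+=3.7221  v^+=1.4953  a^+=-1.9568
step 5: x_pred=3.9911  r=-3.0411  x^+=2.3246  v^+=-1.5301  a^+=-2.5817
step 6: x_pred=-1.9443  r=-0.8057  x^+=-2.3858  v^+=-5.0551  a^+=-2.7472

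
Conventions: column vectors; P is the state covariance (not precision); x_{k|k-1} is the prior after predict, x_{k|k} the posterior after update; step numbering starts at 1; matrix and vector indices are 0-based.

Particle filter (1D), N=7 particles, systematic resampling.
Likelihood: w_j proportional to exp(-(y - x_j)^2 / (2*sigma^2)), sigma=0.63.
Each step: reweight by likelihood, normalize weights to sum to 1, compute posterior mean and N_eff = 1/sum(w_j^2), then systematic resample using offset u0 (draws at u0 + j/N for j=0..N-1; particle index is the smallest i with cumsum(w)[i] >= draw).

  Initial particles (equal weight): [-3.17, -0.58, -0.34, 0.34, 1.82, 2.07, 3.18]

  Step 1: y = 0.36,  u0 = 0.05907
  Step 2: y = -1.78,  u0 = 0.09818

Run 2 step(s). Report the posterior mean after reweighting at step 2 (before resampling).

step 1: w=[0.0000, 0.1675, 0.2751, 0.5097, 0.0348, 0.0128, 0.0000]  mean=0.0725  Neff=2.7401  idx=[1, 2, 2, 3, 3, 3, 3]
step 2: w=[0.5036, 0.2267, 0.2267, 0.0107, 0.0107, 0.0107, 0.0107]  mean=-0.4317  Neff=2.8020  idx=[0, 0, 0, 1, 1, 2, 2]

post_mean = -0.4317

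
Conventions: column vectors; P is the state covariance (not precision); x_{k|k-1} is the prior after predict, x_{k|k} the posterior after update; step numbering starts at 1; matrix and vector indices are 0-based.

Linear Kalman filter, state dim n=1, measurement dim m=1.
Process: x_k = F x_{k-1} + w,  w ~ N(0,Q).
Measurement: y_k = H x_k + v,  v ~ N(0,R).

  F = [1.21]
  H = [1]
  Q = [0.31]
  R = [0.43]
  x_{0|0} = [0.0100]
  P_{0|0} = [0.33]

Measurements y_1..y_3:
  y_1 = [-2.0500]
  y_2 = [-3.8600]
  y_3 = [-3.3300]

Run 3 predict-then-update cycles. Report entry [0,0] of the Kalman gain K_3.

K[0,0] = 0.6207

step 1: x^-=[0.0121]  P^-=[0.7932]  S=[1.2232]  K=[0.6484]  nu=[-2.0621]  x^+=[-1.3251]  P^+=[0.2788]
step 2: x^-=[-1.6033]  P^-=[0.7182]  S=[1.1482]  K=[0.6255]  nu=[-2.2567]  x^+=[-3.0149]  P^+=[0.2690]
step 3: x^-=[-3.6480]  P^-=[0.7038]  S=[1.1338]  K=[0.6207]  nu=[0.3180]  x^+=[-3.4506]  P^+=[0.2669]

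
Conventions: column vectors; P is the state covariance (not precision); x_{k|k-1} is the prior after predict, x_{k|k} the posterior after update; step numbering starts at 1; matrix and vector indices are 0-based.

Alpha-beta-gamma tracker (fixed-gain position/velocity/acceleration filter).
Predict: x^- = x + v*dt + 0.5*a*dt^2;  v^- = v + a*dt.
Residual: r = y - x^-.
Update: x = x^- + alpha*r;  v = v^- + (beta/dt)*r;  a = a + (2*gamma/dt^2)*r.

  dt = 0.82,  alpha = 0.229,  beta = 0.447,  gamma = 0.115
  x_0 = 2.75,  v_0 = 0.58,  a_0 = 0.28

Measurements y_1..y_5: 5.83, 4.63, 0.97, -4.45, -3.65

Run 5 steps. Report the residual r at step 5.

resid = 1.2893

step 1: x_pred=3.3197  r=2.5103  x^+=3.8946  v^+=2.1780  a^+=1.1387
step 2: x_pred=6.0634  r=-1.4334  x^+=5.7351  v^+=2.3303  a^+=0.6484
step 3: x_pred=7.8640  r=-6.8940  x^+=6.2853  v^+=-0.8961  a^+=-1.7098
step 4: x_pred=4.9757  r=-9.4257  x^+=2.8172  v^+=-7.4362  a^+=-4.9339
step 5: x_pred=-4.9393  r=1.2893  x^+=-4.6440  v^+=-10.7792  a^+=-4.4929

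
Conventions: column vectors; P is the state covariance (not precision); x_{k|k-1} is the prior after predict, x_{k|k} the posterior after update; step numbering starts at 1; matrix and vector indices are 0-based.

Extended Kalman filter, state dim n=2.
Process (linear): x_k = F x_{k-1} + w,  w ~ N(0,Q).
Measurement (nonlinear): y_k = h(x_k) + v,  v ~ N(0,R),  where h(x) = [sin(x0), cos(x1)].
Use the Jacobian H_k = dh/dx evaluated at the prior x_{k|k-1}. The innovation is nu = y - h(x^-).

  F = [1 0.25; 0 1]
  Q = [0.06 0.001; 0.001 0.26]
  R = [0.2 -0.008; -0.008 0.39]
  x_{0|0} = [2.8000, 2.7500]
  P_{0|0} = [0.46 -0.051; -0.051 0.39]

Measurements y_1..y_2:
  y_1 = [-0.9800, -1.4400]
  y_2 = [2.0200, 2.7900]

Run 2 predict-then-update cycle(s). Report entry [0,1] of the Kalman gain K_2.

K[0,1] = -0.0308

step 1: x^-=[3.4875, 2.7500]  P^-=[0.5189 0.0475; 0.0475 0.6500]  H_jac=[-0.9408 0.0000; 0.0000 -0.3817]  S=[0.6592 0.0091; 0.0091 0.4847]  K=[-0.7402 -0.0236; -0.0608 -0.5107]  nu=[-0.6409, -0.5157]  x^+=[3.9741, 3.0523]  P^+=[0.1571 0.0086; 0.0086 0.5206]
step 2: x^-=[4.7371, 3.0523]  P^-=[0.2540 0.1397; 0.1397 0.7806]  H_jac=[0.0247 0.0000; 0.0000 -0.0892]  S=[0.2002 -0.0083; -0.0083 0.3962]  K=[0.0301 -0.0308; 0.0100 -0.1754]  nu=[3.0197, 3.7860]  x^+=[4.7114, 2.4183]  P^+=[0.2534 0.1375; 0.1375 0.7683]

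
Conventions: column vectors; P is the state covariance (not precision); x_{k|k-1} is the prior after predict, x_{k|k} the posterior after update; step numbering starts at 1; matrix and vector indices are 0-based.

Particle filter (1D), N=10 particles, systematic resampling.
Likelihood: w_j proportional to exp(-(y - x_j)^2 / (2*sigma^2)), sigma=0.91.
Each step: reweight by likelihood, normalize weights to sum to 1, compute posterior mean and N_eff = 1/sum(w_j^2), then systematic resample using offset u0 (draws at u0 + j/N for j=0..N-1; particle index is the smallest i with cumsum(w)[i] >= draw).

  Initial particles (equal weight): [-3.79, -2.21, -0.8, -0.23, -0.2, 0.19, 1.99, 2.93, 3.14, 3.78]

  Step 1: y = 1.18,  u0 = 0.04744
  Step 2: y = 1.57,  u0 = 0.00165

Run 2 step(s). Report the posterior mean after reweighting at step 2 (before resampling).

post_mean = 1.4545

step 1: w=[0.0000, 0.0004, 0.0424, 0.1362, 0.1432, 0.2502, 0.3043, 0.0712, 0.0445, 0.0076]  mean=0.9353  Neff=4.9222  idx=[3, 3, 4, 5, 5, 5, 6, 6, 6, 7]
step 2: w=[0.0321, 0.0321, 0.0342, 0.0718, 0.0718, 0.0718, 0.2039, 0.2039, 0.2039, 0.0743]  mean=1.4545  Neff=6.7110  idx=[0, 3, 4, 5, 6, 6, 7, 7, 8, 8]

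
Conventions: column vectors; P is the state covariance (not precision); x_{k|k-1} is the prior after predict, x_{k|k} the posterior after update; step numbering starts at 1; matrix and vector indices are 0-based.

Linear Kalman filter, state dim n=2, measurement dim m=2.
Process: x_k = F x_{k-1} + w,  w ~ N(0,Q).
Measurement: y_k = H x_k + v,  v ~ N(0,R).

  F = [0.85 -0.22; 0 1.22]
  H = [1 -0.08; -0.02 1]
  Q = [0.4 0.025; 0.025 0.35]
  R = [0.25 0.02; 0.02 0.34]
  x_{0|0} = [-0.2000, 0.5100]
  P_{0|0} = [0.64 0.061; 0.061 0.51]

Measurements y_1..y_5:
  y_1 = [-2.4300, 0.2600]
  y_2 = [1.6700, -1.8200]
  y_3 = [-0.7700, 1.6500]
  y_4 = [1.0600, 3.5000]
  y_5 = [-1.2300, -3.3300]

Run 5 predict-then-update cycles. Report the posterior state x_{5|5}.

step 1: x^-=[-0.2822, 0.6222]  P^-=[0.8643 -0.0486; -0.0486 1.1091]  S=[1.1291 -0.1347; -0.1347 1.4514]  K=[0.7720 0.0262; -0.0307 0.7620]  nu=[-2.0980, -0.3678]  x^+=[-1.9115, 0.4064]  P^+=[0.1958 0.0283; 0.0283 0.2590]
step 2: x^-=[-1.7142, 0.4958]  P^-=[0.5434 -0.0152; -0.0152 0.7355]  S=[0.8006 -0.0649; -0.0649 1.0764]  K=[0.6817 0.0169; -0.0372 0.6814]  nu=[3.4239, -2.3501]  x^+=[0.5801, -1.2330]  P^+=[0.1726 0.0228; 0.0228 0.2314]
step 3: x^-=[0.7643, -1.5042]  P^-=[0.5274 -0.0134; -0.0134 0.6944]  S=[0.7839 -0.0595; -0.0595 1.0351]  K=[0.6753 0.0157; -0.0372 0.6689]  nu=[-1.6547, 3.1695]  x^+=[-0.3033, 0.6775]  P^+=[0.1709 0.0223; 0.0223 0.2271]
step 4: x^-=[-0.4068, 0.8266]  P^-=[0.5262 -0.0129; -0.0129 0.6881]  S=[0.7826 -0.0585; -0.0585 1.0288]  K=[0.6748 0.0156; -0.0370 0.6670]  nu=[1.5330, 2.6653]  x^+=[0.6692, 2.5476]  P^+=[0.1708 0.0222; 0.0222 0.2265]
step 5: x^-=[0.0083, 3.1080]  P^-=[0.5260 -0.0127; -0.0127 0.6871]  S=[0.7825 -0.0583; -0.0583 1.0278]  K=[0.6747 0.0156; -0.0369 0.6667]  nu=[-0.9897, -6.4378]  x^+=[-0.7599, -1.1473]  P^+=[0.1708 0.0222; 0.0222 0.2264]

x_post = [-0.7599, -1.1473]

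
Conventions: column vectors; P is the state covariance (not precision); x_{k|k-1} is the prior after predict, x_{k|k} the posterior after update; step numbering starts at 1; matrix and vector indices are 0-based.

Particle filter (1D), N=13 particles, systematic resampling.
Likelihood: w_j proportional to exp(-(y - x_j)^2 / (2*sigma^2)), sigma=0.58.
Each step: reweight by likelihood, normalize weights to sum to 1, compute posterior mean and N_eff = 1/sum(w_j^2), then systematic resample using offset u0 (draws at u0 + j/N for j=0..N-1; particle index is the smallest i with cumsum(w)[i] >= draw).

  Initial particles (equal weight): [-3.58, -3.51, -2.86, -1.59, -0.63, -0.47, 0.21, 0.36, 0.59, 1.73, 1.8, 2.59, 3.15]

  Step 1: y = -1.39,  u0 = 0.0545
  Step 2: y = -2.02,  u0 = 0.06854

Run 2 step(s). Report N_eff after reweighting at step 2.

step 1: w=[0.0005, 0.0007, 0.0233, 0.5452, 0.2452, 0.1644, 0.0129, 0.0061, 0.0017, 0.0000, 0.0000, 0.0000, 0.0000]  mean=-1.1636  Neff=2.5965  idx=[3, 3, 3, 3, 3, 3, 3, 4, 4, 4, 5, 5, 5]
step 2: w=[0.1363, 0.1363, 0.1363, 0.1363, 0.1363, 0.1363, 0.1363, 0.0102, 0.0102, 0.0102, 0.0050, 0.0050, 0.0050]  mean=-1.5438  Neff=7.6625  idx=[0, 1, 1, 2, 2, 3, 3, 4, 5, 5, 6, 6, 11]

N_eff = 7.6625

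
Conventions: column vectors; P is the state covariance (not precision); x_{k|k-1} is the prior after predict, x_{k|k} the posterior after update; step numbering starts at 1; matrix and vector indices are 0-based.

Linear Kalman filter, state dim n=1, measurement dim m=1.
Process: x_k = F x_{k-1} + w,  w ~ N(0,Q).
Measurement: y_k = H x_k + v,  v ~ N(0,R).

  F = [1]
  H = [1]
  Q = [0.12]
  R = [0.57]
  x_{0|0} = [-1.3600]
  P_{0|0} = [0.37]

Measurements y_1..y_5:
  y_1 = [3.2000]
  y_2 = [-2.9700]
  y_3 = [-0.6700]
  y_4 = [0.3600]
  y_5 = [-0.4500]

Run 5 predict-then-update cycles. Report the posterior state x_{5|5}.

x_post = [-0.3664]

step 1: x^-=[-1.3600]  P^-=[0.4900]  S=[1.0600]  K=[0.4623]  nu=[4.5600]  x^+=[0.7479]  P^+=[0.2635]
step 2: x^-=[0.7479]  P^-=[0.3835]  S=[0.9535]  K=[0.4022]  nu=[-3.7179]  x^+=[-0.7474]  P^+=[0.2293]
step 3: x^-=[-0.7474]  P^-=[0.3493]  S=[0.9193]  K=[0.3799]  nu=[0.0774]  x^+=[-0.7180]  P^+=[0.2166]
step 4: x^-=[-0.7180]  P^-=[0.3366]  S=[0.9066]  K=[0.3712]  nu=[1.0780]  x^+=[-0.3178]  P^+=[0.2116]
step 5: x^-=[-0.3178]  P^-=[0.3316]  S=[0.9016]  K=[0.3678]  nu=[-0.1322]  x^+=[-0.3664]  P^+=[0.2096]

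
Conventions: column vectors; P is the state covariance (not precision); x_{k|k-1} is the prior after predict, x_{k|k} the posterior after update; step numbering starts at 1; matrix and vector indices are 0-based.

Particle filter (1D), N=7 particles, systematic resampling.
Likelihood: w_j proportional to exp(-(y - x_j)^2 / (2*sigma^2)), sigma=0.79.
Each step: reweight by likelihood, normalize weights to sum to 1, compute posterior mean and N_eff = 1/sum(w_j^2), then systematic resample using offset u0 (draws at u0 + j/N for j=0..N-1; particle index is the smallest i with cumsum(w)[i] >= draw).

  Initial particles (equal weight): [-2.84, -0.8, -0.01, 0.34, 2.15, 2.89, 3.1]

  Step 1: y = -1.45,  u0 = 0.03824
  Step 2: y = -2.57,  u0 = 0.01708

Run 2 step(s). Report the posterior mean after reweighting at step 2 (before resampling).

step 1: w=[0.1784, 0.5979, 0.1593, 0.0644, 0.0000, 0.0000, 0.0000]  mean=-0.9646  Neff=2.3876  idx=[0, 1, 1, 1, 1, 1, 2]
step 2: w=[0.6962, 0.0600, 0.0600, 0.0600, 0.0600, 0.0600, 0.0039]  mean=-2.2172  Neff=1.9893  idx=[0, 0, 0, 0, 0, 1, 3]

post_mean = -2.2172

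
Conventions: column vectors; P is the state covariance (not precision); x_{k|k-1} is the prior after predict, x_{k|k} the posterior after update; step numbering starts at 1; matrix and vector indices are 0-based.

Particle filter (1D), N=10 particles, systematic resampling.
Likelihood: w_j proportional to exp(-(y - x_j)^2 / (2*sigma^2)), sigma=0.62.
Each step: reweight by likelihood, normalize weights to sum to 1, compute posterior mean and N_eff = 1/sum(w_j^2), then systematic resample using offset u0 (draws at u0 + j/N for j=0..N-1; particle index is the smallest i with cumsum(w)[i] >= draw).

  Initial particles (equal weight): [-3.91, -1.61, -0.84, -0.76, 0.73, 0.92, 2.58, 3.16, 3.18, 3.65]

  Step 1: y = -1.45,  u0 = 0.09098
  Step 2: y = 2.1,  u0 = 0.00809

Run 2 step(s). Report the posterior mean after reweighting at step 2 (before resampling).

step 1: w=[0.0002, 0.4552, 0.2900, 0.2533, 0.0010, 0.0003, 0.0000, 0.0000, 0.0000, 0.0000]  mean=-1.1687  Neff=2.8131  idx=[1, 1, 1, 1, 2, 2, 2, 3, 3, 3]
step 2: w=[0.0002, 0.0002, 0.0002, 0.0002, 0.1178, 0.1178, 0.1178, 0.2154, 0.2154, 0.2154]  mean=-0.7888  Neff=5.5325  idx=[4, 4, 5, 6, 7, 7, 8, 8, 9, 9]

post_mean = -0.7888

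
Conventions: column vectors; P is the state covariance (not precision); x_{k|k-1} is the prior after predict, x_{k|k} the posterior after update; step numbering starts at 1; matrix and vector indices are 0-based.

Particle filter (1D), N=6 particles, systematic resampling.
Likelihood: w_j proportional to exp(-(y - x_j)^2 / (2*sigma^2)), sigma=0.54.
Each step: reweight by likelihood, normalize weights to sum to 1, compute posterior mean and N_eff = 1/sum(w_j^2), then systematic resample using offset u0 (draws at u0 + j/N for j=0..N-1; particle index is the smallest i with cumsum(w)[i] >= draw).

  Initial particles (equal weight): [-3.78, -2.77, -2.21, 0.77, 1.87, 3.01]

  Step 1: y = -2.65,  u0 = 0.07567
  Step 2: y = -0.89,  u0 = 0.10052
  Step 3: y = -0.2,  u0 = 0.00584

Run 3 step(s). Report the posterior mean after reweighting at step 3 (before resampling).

post_mean = -2.2100

step 1: w=[0.0620, 0.5405, 0.3975, 0.0000, 0.0000, 0.0000]  mean=-2.6101  Neff=2.2028  idx=[1, 1, 1, 1, 2, 2]
step 2: w=[0.0212, 0.0212, 0.0212, 0.0212, 0.4576, 0.4576]  mean=-2.2575  Neff=2.3773  idx=[4, 4, 4, 5, 5, 5]
step 3: w=[0.1667, 0.1667, 0.1667, 0.1667, 0.1667, 0.1667]  mean=-2.2100  Neff=6.0000  idx=[0, 1, 2, 3, 4, 5]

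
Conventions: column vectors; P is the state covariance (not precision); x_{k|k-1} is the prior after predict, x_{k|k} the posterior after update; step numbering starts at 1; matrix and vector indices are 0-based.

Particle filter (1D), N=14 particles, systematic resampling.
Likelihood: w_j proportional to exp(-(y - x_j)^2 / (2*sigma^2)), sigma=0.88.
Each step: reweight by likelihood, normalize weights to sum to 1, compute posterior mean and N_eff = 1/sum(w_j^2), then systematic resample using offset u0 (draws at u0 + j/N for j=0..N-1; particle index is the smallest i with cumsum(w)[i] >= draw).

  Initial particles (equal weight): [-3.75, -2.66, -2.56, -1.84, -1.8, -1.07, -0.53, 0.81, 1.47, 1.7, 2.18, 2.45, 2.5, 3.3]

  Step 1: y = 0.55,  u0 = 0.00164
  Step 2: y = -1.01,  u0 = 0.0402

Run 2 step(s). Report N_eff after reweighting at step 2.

N_eff = 5.1824

step 1: w=[0.0000, 0.0004, 0.0006, 0.0082, 0.0093, 0.0604, 0.1547, 0.3145, 0.1902, 0.1399, 0.0591, 0.0319, 0.0282, 0.0025]  mean=0.8768  Neff=5.3270  idx=[3, 5, 6, 6, 7, 7, 7, 7, 8, 8, 8, 9, 9, 10]
step 2: w=[0.1640, 0.2552, 0.2205, 0.2205, 0.0301, 0.0301, 0.0301, 0.0301, 0.0048, 0.0048, 0.0048, 0.0022, 0.0022, 0.0004]  mean=-0.6812  Neff=5.1824  idx=[0, 0, 1, 1, 1, 1, 2, 2, 2, 3, 3, 3, 5, 7]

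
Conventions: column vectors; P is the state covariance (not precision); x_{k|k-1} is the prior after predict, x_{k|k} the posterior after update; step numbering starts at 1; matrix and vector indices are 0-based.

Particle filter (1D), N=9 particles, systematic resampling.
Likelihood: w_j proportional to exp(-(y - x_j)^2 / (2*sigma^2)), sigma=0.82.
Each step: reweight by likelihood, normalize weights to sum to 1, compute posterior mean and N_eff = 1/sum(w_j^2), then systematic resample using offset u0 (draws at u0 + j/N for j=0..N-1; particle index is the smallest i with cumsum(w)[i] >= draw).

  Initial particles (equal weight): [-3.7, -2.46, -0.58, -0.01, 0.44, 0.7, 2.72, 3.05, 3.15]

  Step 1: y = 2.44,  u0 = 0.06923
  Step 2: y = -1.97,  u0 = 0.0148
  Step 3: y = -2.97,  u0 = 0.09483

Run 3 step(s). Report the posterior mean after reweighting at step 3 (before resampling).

step 1: w=[0.0000, 0.0000, 0.0004, 0.0045, 0.0200, 0.0411, 0.3688, 0.2964, 0.2687]  mean=2.7910  Neff=3.3535  idx=[6, 6, 6, 6, 7, 7, 8, 8, 8]
step 2: w=[0.2318, 0.2318, 0.2318, 0.2318, 0.0214, 0.0214, 0.0101, 0.0101, 0.0101]  mean=2.7471  Neff=4.6283  idx=[0, 0, 1, 1, 1, 2, 2, 3, 3]
step 3: w=[0.1111, 0.1111, 0.1111, 0.1111, 0.1111, 0.1111, 0.1111, 0.1111, 0.1111]  mean=2.7200  Neff=9.0000  idx=[0, 1, 2, 3, 4, 5, 6, 7, 8]

post_mean = 2.7200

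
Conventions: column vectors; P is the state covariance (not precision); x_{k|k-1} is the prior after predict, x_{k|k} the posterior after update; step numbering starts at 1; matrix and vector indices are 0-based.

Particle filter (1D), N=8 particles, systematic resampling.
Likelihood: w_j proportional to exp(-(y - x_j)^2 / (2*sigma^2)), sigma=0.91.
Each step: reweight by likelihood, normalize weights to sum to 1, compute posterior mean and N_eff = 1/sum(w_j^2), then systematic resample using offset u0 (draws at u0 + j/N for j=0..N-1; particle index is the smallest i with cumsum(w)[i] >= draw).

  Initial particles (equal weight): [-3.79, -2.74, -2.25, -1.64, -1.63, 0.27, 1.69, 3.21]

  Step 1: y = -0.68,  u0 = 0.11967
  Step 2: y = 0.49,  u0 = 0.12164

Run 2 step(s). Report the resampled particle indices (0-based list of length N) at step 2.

resampled_idx = [5, 5, 5, 6, 6, 6, 7, 7]

step 1: w=[0.0014, 0.0372, 0.1089, 0.2766, 0.2798, 0.2798, 0.0162, 0.0001]  mean=-1.1589  Neff=4.0555  idx=[2, 3, 3, 4, 4, 5, 5, 6]
step 2: w=[0.0041, 0.0245, 0.0245, 0.0252, 0.0252, 0.3687, 0.3687, 0.1591]  mean=0.2964  Neff=3.3368  idx=[5, 5, 5, 6, 6, 6, 7, 7]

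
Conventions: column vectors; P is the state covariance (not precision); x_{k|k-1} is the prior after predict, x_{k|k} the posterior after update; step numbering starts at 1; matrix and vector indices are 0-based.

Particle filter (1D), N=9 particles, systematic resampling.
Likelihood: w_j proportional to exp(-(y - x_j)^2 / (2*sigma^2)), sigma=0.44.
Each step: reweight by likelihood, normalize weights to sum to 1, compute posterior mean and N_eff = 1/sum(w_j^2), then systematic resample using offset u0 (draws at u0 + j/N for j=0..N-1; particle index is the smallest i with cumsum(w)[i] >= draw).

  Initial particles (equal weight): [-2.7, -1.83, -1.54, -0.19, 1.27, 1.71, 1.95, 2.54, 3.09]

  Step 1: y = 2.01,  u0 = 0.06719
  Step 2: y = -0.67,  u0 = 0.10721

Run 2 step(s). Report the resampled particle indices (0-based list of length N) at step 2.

resampled_idx = [0, 0, 0, 0, 0, 0, 0, 0, 3]

step 1: w=[0.0000, 0.0000, 0.0000, 0.0000, 0.0950, 0.3096, 0.3871, 0.1891, 0.0192]  mean=1.9446  Neff=3.4383  idx=[4, 5, 5, 5, 6, 6, 6, 7, 7]
step 2: w=[0.9774, 0.0072, 0.0072, 0.0072, 0.0003, 0.0003, 0.0003, 0.0000, 0.0000]  mean=1.2802  Neff=1.0466  idx=[0, 0, 0, 0, 0, 0, 0, 0, 3]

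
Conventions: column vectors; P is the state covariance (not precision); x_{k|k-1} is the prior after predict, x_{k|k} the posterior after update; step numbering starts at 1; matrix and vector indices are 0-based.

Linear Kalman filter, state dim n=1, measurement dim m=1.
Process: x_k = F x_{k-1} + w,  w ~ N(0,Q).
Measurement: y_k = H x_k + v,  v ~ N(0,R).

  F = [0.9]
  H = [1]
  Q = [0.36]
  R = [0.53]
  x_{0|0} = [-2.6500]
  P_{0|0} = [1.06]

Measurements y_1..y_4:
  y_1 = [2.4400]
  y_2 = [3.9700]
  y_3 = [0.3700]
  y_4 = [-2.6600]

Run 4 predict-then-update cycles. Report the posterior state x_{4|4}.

x_post = [-0.8468]

step 1: x^-=[-2.3850]  P^-=[1.2186]  S=[1.7486]  K=[0.6969]  nu=[4.8250]  x^+=[0.9775]  P^+=[0.3694]
step 2: x^-=[0.8798]  P^-=[0.6592]  S=[1.1892]  K=[0.5543]  nu=[3.0902]  x^+=[2.5927]  P^+=[0.2938]
step 3: x^-=[2.3335]  P^-=[0.5980]  S=[1.1280]  K=[0.5301]  nu=[-1.9635]  x^+=[1.2926]  P^+=[0.2810]
step 4: x^-=[1.1633]  P^-=[0.5876]  S=[1.1176]  K=[0.5258]  nu=[-3.8233]  x^+=[-0.8468]  P^+=[0.2787]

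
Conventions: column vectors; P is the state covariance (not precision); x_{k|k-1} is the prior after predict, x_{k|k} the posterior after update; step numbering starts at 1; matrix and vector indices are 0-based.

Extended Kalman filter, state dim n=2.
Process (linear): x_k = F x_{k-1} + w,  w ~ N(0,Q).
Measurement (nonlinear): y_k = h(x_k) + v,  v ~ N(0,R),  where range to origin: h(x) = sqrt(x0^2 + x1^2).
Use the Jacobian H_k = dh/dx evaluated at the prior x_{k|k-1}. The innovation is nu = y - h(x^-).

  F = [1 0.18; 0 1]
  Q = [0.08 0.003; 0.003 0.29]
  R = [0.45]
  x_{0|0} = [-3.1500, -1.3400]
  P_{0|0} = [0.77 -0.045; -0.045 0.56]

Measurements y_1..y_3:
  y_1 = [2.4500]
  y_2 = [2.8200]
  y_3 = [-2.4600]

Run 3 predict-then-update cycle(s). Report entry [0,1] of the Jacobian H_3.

step 1: x^-=[-3.3912, -1.3400]  P^-=[0.8519 0.0588; 0.0588 0.8500]  H_jac=[-0.9300 -0.3675]  S=[1.3419]  K=[-0.6066; -0.2735]  nu=[-1.1963]  x^+=[-2.6655, -1.0128]  P^+=[0.3582 -0.1638; -0.1638 0.7496]
step 2: x^-=[-2.8478, -1.0128]  P^-=[0.4035 -0.0259; -0.0259 1.0396]  H_jac=[-0.9422 -0.3351]  S=[0.9086]  K=[-0.4089; -0.3565]  nu=[-0.2025]  x^+=[-2.7650, -0.9405]  P^+=[0.2516 -0.1584; -0.1584 0.9241]
step 3: x^-=[-2.9343, -0.9405]  P^-=[0.3045 0.0110; 0.0110 1.2141]  H_jac=[-0.9523 -0.3052]  S=[0.8457]  K=[-0.3469; -0.4506]  nu=[-5.5414]  x^+=[-1.0120, 1.5563]  P^+=[0.2028 -0.1212; -0.1212 1.0424]

H_jac[0,1] = -0.3052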